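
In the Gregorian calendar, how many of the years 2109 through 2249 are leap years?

Multiples of 4 in [2109,2249]: 35.
Of those, multiples of 100: 1 (not leap unless ÷400).
Multiples of 400: 0.
Leap years = 35 − 1 + 0 = 34.

34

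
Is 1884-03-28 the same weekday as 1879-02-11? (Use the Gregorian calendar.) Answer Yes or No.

No

From Feb 11, 1879 to Mar 28, 1884 is 1872 days.
1872 mod 7 = 3, so they are different weekdays.
(Feb 11, 1879 is a Tuesday; Mar 28, 1884 is a Friday.)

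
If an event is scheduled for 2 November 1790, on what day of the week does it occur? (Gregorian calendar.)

Tuesday

Doomsday rule: the anchor day for the 1700s is Sunday. For year 90: 90÷12 = 7 r 6, and 6÷4 = 1, so 7+6+1 = 14.
Sunday + 14 ≡ Sunday — that's 1790's doomsday.
In November the doomsday date is Nov 7.
Nov 2 is 5 days before Nov 7; 5 mod 7 = 5, so Sunday − 5 = Tuesday.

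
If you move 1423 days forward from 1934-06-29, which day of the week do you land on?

Sunday

First find the weekday of Jun 29, 1934. Doomsday rule: the anchor day for the 1900s is Wednesday. For year 34: 34÷12 = 2 r 10, and 10÷4 = 2, so 2+10+2 = 14.
Wednesday + 14 ≡ Wednesday — that's 1934's doomsday.
In June the doomsday date is Jun 6.
Jun 29 is 23 days after Jun 6; 23 mod 7 = 2, so Wednesday + 2 = Friday.
1423 mod 7 = 2, so 1423 days after a Friday is Friday + 2 = Sunday.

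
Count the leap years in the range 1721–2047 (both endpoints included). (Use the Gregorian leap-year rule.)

79

Multiples of 4 in [1721,2047]: 81.
Of those, multiples of 100: 3 (not leap unless ÷400).
Multiples of 400: 1.
Leap years = 81 − 3 + 1 = 79.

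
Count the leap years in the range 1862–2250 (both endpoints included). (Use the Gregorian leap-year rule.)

94

Multiples of 4 in [1862,2250]: 97.
Of those, multiples of 100: 4 (not leap unless ÷400).
Multiples of 400: 1.
Leap years = 97 − 4 + 1 = 94.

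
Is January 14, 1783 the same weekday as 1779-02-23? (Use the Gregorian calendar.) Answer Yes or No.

Yes

From Feb 23, 1779 to Jan 14, 1783 is 1421 days.
1421 mod 7 = 0, so they are the same weekday.
(Feb 23, 1779 is a Tuesday; Jan 14, 1783 is a Tuesday.)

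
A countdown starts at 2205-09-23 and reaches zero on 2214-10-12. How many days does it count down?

3306

Sep 23, 2205 → Sep 23, 2206: 365 days.
Sep 23, 2206 → Sep 23, 2207: 365 days.
Sep 23, 2207 → Sep 23, 2208: 366 days (Feb 29, 2208 is in that span).
Sep 23, 2208 → Sep 23, 2209: 365 days.
Sep 23, 2209 → Sep 23, 2210: 365 days.
Sep 23, 2210 → Sep 23, 2211: 365 days.
Sep 23, 2211 → Sep 23, 2212: 366 days (Feb 29, 2212 is in that span).
Sep 23, 2212 → Sep 23, 2213: 365 days.
Sep 23, 2213 → Oct 23, 2213: 30 days (September has 30).
Oct 23, 2213 → Nov 23, 2213: 31 days (October has 31).
Nov 23, 2213 → Dec 23, 2213: 30 days (November has 30).
Dec 23, 2213 → Jan 23, 2214: 31 days (December has 31).
Jan 23, 2214 → Feb 23, 2214: 31 days (January has 31).
Feb 23, 2214 → Mar 23, 2214: 28 days (February has 28).
Mar 23, 2214 → Apr 23, 2214: 31 days (March has 31).
Apr 23, 2214 → May 23, 2214: 30 days (April has 30).
May 23, 2214 → Jun 23, 2214: 31 days (May has 31).
Jun 23, 2214 → Jul 23, 2214: 30 days (June has 30).
Jul 23, 2214 → Aug 23, 2214: 31 days (July has 31).
Aug 23, 2214 → Sep 23, 2214: 31 days (August has 31).
Sep 23, 2214 → Oct 12, 2214: 19 days.
Total: 3306 days.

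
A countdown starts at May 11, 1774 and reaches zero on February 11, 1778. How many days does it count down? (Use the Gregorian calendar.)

1372

May 11, 1774 → May 11, 1775: 365 days.
May 11, 1775 → May 11, 1776: 366 days (Feb 29, 1776 is in that span).
May 11, 1776 → May 11, 1777: 365 days.
May 11, 1777 → Jun 11, 1777: 31 days (May has 31).
Jun 11, 1777 → Jul 11, 1777: 30 days (June has 30).
Jul 11, 1777 → Aug 11, 1777: 31 days (July has 31).
Aug 11, 1777 → Sep 11, 1777: 31 days (August has 31).
Sep 11, 1777 → Oct 11, 1777: 30 days (September has 30).
Oct 11, 1777 → Nov 11, 1777: 31 days (October has 31).
Nov 11, 1777 → Dec 11, 1777: 30 days (November has 30).
Dec 11, 1777 → Jan 11, 1778: 31 days (December has 31).
Jan 11, 1778 → Feb 11, 1778: 31 days.
Total: 1372 days.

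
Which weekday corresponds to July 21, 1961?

Doomsday rule: the anchor day for the 1900s is Wednesday. For year 61: 61÷12 = 5 r 1, and 1÷4 = 0, so 5+1+0 = 6.
Wednesday + 6 ≡ Tuesday — that's 1961's doomsday.
In July the doomsday date is Jul 11.
Jul 21 is 10 days after Jul 11; 10 mod 7 = 3, so Tuesday + 3 = Friday.

Friday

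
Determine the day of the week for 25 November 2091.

January 1, 2091 is a Monday.
Jan 1, 2091 → Feb 1, 2091: 31 days (January has 31).
Feb 1, 2091 → Mar 1, 2091: 28 days (February has 28).
Mar 1, 2091 → Apr 1, 2091: 31 days (March has 31).
Apr 1, 2091 → May 1, 2091: 30 days (April has 30).
May 1, 2091 → Jun 1, 2091: 31 days (May has 31).
Jun 1, 2091 → Jul 1, 2091: 30 days (June has 30).
Jul 1, 2091 → Aug 1, 2091: 31 days (July has 31).
Aug 1, 2091 → Sep 1, 2091: 31 days (August has 31).
Sep 1, 2091 → Oct 1, 2091: 30 days (September has 30).
Oct 1, 2091 → Nov 1, 2091: 31 days (October has 31).
Nov 1, 2091 → Nov 25, 2091: 24 days.
Total: 328 days.
328 mod 7 = 6, so Monday + 6 = Sunday.

Sunday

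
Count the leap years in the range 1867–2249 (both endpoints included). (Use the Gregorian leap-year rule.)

Multiples of 4 in [1867,2249]: 96.
Of those, multiples of 100: 4 (not leap unless ÷400).
Multiples of 400: 1.
Leap years = 96 − 4 + 1 = 93.

93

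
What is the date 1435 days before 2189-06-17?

−365 (one year) → Jun 17, 2188 (1070 left).
−366 (one year; includes Feb 29, 2188) → Jun 17, 2187 (704 left).
−365 (one year) → Jun 17, 2186 (339 left).
−17 → May 31, 2186 (end of May, 31 days; 322 left).
−31 → Apr 30, 2186 (end of Apr, 30 days; 291 left).
−30 → Mar 31, 2186 (end of Mar, 31 days; 261 left).
−31 → Feb 28, 2186 (end of Feb, 28 days; 230 left).
−28 → Jan 31, 2186 (end of Jan, 31 days; 202 left).
−31 → Dec 31, 2185 (end of Dec, 31 days; 171 left).
−31 → Nov 30, 2185 (end of Nov, 30 days; 140 left).
−30 → Oct 31, 2185 (end of Oct, 31 days; 110 left).
−31 → Sep 30, 2185 (end of Sep, 30 days; 79 left).
−30 → Aug 31, 2185 (end of Aug, 31 days; 49 left).
−31 → Jul 31, 2185 (end of Jul, 31 days; 18 left).
−18 → Jul 13, 2185.

July 13, 2185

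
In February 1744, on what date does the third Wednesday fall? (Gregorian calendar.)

February 19, 1744

February 1, 1744 is a Saturday.
The first Wednesday is therefore February 5 (4 days later).
The third Wednesday is 5 + 2×7 = February 19.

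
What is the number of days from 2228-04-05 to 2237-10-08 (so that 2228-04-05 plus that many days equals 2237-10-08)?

3473

Apr 5, 2228 → Apr 5, 2229: 365 days.
Apr 5, 2229 → Apr 5, 2230: 365 days.
Apr 5, 2230 → Apr 5, 2231: 365 days.
Apr 5, 2231 → Apr 5, 2232: 366 days (Feb 29, 2232 is in that span).
Apr 5, 2232 → Apr 5, 2233: 365 days.
Apr 5, 2233 → Apr 5, 2234: 365 days.
Apr 5, 2234 → Apr 5, 2235: 365 days.
Apr 5, 2235 → Apr 5, 2236: 366 days (Feb 29, 2236 is in that span).
Apr 5, 2236 → Apr 5, 2237: 365 days.
Apr 5, 2237 → May 5, 2237: 30 days (April has 30).
May 5, 2237 → Jun 5, 2237: 31 days (May has 31).
Jun 5, 2237 → Jul 5, 2237: 30 days (June has 30).
Jul 5, 2237 → Aug 5, 2237: 31 days (July has 31).
Aug 5, 2237 → Sep 5, 2237: 31 days (August has 31).
Sep 5, 2237 → Oct 5, 2237: 30 days (September has 30).
Oct 5, 2237 → Oct 8, 2237: 3 days.
Total: 3473 days.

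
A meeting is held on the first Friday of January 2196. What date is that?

January 1, 2196

January 1, 2196 is a Friday.
The first Friday is therefore January 1 (same day).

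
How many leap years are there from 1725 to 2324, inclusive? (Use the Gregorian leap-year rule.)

145

Multiples of 4 in [1725,2324]: 150.
Of those, multiples of 100: 6 (not leap unless ÷400).
Multiples of 400: 1.
Leap years = 150 − 6 + 1 = 145.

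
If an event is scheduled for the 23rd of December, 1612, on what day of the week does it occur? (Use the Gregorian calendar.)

Doomsday rule: the anchor day for the 1600s is Tuesday. For year 12: 12÷12 = 1 r 0, and 0÷4 = 0, so 1+0+0 = 1.
Tuesday + 1 ≡ Wednesday — that's 1612's doomsday.
In December the doomsday date is Dec 12.
Dec 23 is 11 days after Dec 12; 11 mod 7 = 4, so Wednesday + 4 = Sunday.

Sunday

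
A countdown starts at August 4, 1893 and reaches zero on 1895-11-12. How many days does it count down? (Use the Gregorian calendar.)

Aug 4, 1893 → Aug 4, 1894: 365 days.
Aug 4, 1894 → Aug 4, 1895: 365 days.
Aug 4, 1895 → Sep 4, 1895: 31 days (August has 31).
Sep 4, 1895 → Oct 4, 1895: 30 days (September has 30).
Oct 4, 1895 → Nov 4, 1895: 31 days (October has 31).
Nov 4, 1895 → Nov 12, 1895: 8 days.
Total: 830 days.

830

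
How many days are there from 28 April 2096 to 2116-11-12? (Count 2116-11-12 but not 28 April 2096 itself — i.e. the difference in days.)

Apr 28, 2096 → Apr 28, 2097: 365 days.
Apr 28, 2097 → Apr 28, 2098: 365 days.
Apr 28, 2098 → Apr 28, 2099: 365 days.
Apr 28, 2099 → Apr 28, 2100: 365 days.
Apr 28, 2100 → Apr 28, 2101: 365 days.
Apr 28, 2101 → Apr 28, 2102: 365 days.
Apr 28, 2102 → Apr 28, 2103: 365 days.
Apr 28, 2103 → Apr 28, 2104: 366 days (Feb 29, 2104 is in that span).
Apr 28, 2104 → Apr 28, 2105: 365 days.
Apr 28, 2105 → Apr 28, 2106: 365 days.
Apr 28, 2106 → Apr 28, 2107: 365 days.
Apr 28, 2107 → Apr 28, 2108: 366 days (Feb 29, 2108 is in that span).
Apr 28, 2108 → Apr 28, 2109: 365 days.
Apr 28, 2109 → Apr 28, 2110: 365 days.
Apr 28, 2110 → Apr 28, 2111: 365 days.
Apr 28, 2111 → Apr 28, 2112: 366 days (Feb 29, 2112 is in that span).
Apr 28, 2112 → Apr 28, 2113: 365 days.
Apr 28, 2113 → Apr 28, 2114: 365 days.
Apr 28, 2114 → Apr 28, 2115: 365 days.
Apr 28, 2115 → Apr 28, 2116: 366 days (Feb 29, 2116 is in that span).
Apr 28, 2116 → May 28, 2116: 30 days (April has 30).
May 28, 2116 → Jun 28, 2116: 31 days (May has 31).
Jun 28, 2116 → Jul 28, 2116: 30 days (June has 30).
Jul 28, 2116 → Aug 28, 2116: 31 days (July has 31).
Aug 28, 2116 → Sep 28, 2116: 31 days (August has 31).
Sep 28, 2116 → Oct 28, 2116: 30 days (September has 30).
Oct 28, 2116 → Nov 12, 2116: 15 days.
Total: 7502 days.

7502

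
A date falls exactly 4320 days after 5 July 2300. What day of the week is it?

First find the weekday of Jul 5, 2300. Doomsday rule: the anchor day for the 2300s is Wednesday. For year 00: 0÷12 = 0 r 0, and 0÷4 = 0, so 0+0+0 = 0.
Wednesday + 0 ≡ Wednesday — that's 2300's doomsday.
In July the doomsday date is Jul 11.
Jul 5 is 6 days before Jul 11; 6 mod 7 = 6, so Wednesday − 6 = Thursday.
4320 mod 7 = 1, so 4320 days after a Thursday is Thursday + 1 = Friday.

Friday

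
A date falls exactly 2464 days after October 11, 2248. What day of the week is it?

Oct 11, 2248 is a Wednesday.
2464 mod 7 = 0, so 2464 days after a Wednesday is Wednesday + 0 = Wednesday.

Wednesday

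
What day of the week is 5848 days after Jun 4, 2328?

Thursday

Jun 4, 2328 is a Monday.
5848 mod 7 = 3, so 5848 days after a Monday is Monday + 3 = Thursday.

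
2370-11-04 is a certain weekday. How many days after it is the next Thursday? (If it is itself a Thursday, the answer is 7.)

1

Nov 4, 2370 is a Wednesday.
From Wednesday to the next Thursday is 1 day.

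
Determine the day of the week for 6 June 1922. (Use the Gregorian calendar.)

Tuesday

Doomsday rule: the anchor day for the 1900s is Wednesday. For year 22: 22÷12 = 1 r 10, and 10÷4 = 2, so 1+10+2 = 13.
Wednesday + 13 ≡ Tuesday — that's 1922's doomsday.
In June the doomsday date is Jun 6.
Jun 6 is the doomsday itself: Tuesday.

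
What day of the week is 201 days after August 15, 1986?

Aug 15, 1986 is a Friday.
201 mod 7 = 5, so 201 days after a Friday is Friday + 5 = Wednesday.

Wednesday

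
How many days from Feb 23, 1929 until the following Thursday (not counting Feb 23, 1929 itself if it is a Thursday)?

5

Feb 23, 1929 is a Saturday.
From Saturday to the next Thursday is 5 days.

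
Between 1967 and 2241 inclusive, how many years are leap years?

Multiples of 4 in [1967,2241]: 69.
Of those, multiples of 100: 3 (not leap unless ÷400).
Multiples of 400: 1.
Leap years = 69 − 3 + 1 = 67.

67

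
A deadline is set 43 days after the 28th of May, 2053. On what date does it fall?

July 10, 2053

May has 31 days: +4 → Jun 1, 2053 (39 left).
Jun has 30 days: +30 → Jul 1, 2053 (9 left).
+9 → Jul 10, 2053.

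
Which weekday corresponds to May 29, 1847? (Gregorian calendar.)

Saturday

Doomsday rule: the anchor day for the 1800s is Friday. For year 47: 47÷12 = 3 r 11, and 11÷4 = 2, so 3+11+2 = 16.
Friday + 16 ≡ Sunday — that's 1847's doomsday.
In May the doomsday date is May 9.
May 29 is 20 days after May 9; 20 mod 7 = 6, so Sunday + 6 = Saturday.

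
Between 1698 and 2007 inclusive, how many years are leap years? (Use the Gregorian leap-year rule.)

74

Multiples of 4 in [1698,2007]: 77.
Of those, multiples of 100: 4 (not leap unless ÷400).
Multiples of 400: 1.
Leap years = 77 − 4 + 1 = 74.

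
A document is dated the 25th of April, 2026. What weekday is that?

Saturday

January 1, 2026 is a Thursday.
Jan 1, 2026 → Feb 1, 2026: 31 days (January has 31).
Feb 1, 2026 → Mar 1, 2026: 28 days (February has 28).
Mar 1, 2026 → Apr 1, 2026: 31 days (March has 31).
Apr 1, 2026 → Apr 25, 2026: 24 days.
Total: 114 days.
114 mod 7 = 2, so Thursday + 2 = Saturday.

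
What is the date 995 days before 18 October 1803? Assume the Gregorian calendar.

January 26, 1801

−365 (one year) → Oct 18, 1802 (630 left).
−365 (one year) → Oct 18, 1801 (265 left).
−18 → Sep 30, 1801 (end of Sep, 30 days; 247 left).
−30 → Aug 31, 1801 (end of Aug, 31 days; 217 left).
−31 → Jul 31, 1801 (end of Jul, 31 days; 186 left).
−31 → Jun 30, 1801 (end of Jun, 30 days; 155 left).
−30 → May 31, 1801 (end of May, 31 days; 125 left).
−31 → Apr 30, 1801 (end of Apr, 30 days; 94 left).
−30 → Mar 31, 1801 (end of Mar, 31 days; 64 left).
−31 → Feb 28, 1801 (end of Feb, 28 days; 33 left).
−28 → Jan 31, 1801 (end of Jan, 31 days; 5 left).
−5 → Jan 26, 1801.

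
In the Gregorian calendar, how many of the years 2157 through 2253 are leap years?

Multiples of 4 in [2157,2253]: 24.
Of those, multiples of 100: 1 (not leap unless ÷400).
Multiples of 400: 0.
Leap years = 24 − 1 + 0 = 23.

23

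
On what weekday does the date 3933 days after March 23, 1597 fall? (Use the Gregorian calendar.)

First find the weekday of Mar 23, 1597. Doomsday rule: the anchor day for the 1500s is Wednesday. For year 97: 97÷12 = 8 r 1, and 1÷4 = 0, so 8+1+0 = 9.
Wednesday + 9 ≡ Friday — that's 1597's doomsday.
In March the doomsday date is Mar 14.
Mar 23 is 9 days after Mar 14; 9 mod 7 = 2, so Friday + 2 = Sunday.
3933 mod 7 = 6, so 3933 days after a Sunday is Sunday + 6 = Saturday.

Saturday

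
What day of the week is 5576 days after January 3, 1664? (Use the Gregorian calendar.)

Monday

First find the weekday of Jan 3, 1664. Doomsday rule: the anchor day for the 1600s is Tuesday. For year 64: 64÷12 = 5 r 4, and 4÷4 = 1, so 5+4+1 = 10.
Tuesday + 10 ≡ Friday — that's 1664's doomsday.
In January the doomsday date is Jan 4 (1664 is a leap year (divisible by 4)).
Jan 3 is 1 day before Jan 4; 1 mod 7 = 1, so Friday − 1 = Thursday.
5576 mod 7 = 4, so 5576 days after a Thursday is Thursday + 4 = Monday.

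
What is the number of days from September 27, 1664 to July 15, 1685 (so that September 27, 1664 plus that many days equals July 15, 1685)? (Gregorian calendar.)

Sep 27, 1664 → Sep 27, 1665: 365 days.
Sep 27, 1665 → Sep 27, 1666: 365 days.
Sep 27, 1666 → Sep 27, 1667: 365 days.
Sep 27, 1667 → Sep 27, 1668: 366 days (Feb 29, 1668 is in that span).
Sep 27, 1668 → Sep 27, 1669: 365 days.
Sep 27, 1669 → Sep 27, 1670: 365 days.
Sep 27, 1670 → Sep 27, 1671: 365 days.
Sep 27, 1671 → Sep 27, 1672: 366 days (Feb 29, 1672 is in that span).
Sep 27, 1672 → Sep 27, 1673: 365 days.
Sep 27, 1673 → Sep 27, 1674: 365 days.
Sep 27, 1674 → Sep 27, 1675: 365 days.
Sep 27, 1675 → Sep 27, 1676: 366 days (Feb 29, 1676 is in that span).
Sep 27, 1676 → Sep 27, 1677: 365 days.
Sep 27, 1677 → Sep 27, 1678: 365 days.
Sep 27, 1678 → Sep 27, 1679: 365 days.
Sep 27, 1679 → Sep 27, 1680: 366 days (Feb 29, 1680 is in that span).
Sep 27, 1680 → Sep 27, 1681: 365 days.
Sep 27, 1681 → Sep 27, 1682: 365 days.
Sep 27, 1682 → Sep 27, 1683: 365 days.
Sep 27, 1683 → Sep 27, 1684: 366 days (Feb 29, 1684 is in that span).
Sep 27, 1684 → Oct 27, 1684: 30 days (September has 30).
Oct 27, 1684 → Nov 27, 1684: 31 days (October has 31).
Nov 27, 1684 → Dec 27, 1684: 30 days (November has 30).
Dec 27, 1684 → Jan 27, 1685: 31 days (December has 31).
Jan 27, 1685 → Feb 27, 1685: 31 days (January has 31).
Feb 27, 1685 → Mar 27, 1685: 28 days (February has 28).
Mar 27, 1685 → Apr 27, 1685: 31 days (March has 31).
Apr 27, 1685 → May 27, 1685: 30 days (April has 30).
May 27, 1685 → Jun 27, 1685: 31 days (May has 31).
Jun 27, 1685 → Jul 15, 1685: 18 days.
Total: 7596 days.

7596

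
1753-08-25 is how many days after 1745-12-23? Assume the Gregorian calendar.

2802

Dec 23, 1745 → Dec 23, 1746: 365 days.
Dec 23, 1746 → Dec 23, 1747: 365 days.
Dec 23, 1747 → Dec 23, 1748: 366 days (Feb 29, 1748 is in that span).
Dec 23, 1748 → Dec 23, 1749: 365 days.
Dec 23, 1749 → Dec 23, 1750: 365 days.
Dec 23, 1750 → Dec 23, 1751: 365 days.
Dec 23, 1751 → Dec 23, 1752: 366 days (Feb 29, 1752 is in that span).
Dec 23, 1752 → Jan 23, 1753: 31 days (December has 31).
Jan 23, 1753 → Feb 23, 1753: 31 days (January has 31).
Feb 23, 1753 → Mar 23, 1753: 28 days (February has 28).
Mar 23, 1753 → Apr 23, 1753: 31 days (March has 31).
Apr 23, 1753 → May 23, 1753: 30 days (April has 30).
May 23, 1753 → Jun 23, 1753: 31 days (May has 31).
Jun 23, 1753 → Jul 23, 1753: 30 days (June has 30).
Jul 23, 1753 → Aug 23, 1753: 31 days (July has 31).
Aug 23, 1753 → Aug 25, 1753: 2 days.
Total: 2802 days.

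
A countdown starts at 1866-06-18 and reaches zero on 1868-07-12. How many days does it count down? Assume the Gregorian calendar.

Jun 18, 1866 → Jun 18, 1867: 365 days.
Jun 18, 1867 → Jul 18, 1867: 30 days (June has 30).
Jul 18, 1867 → Aug 18, 1867: 31 days (July has 31).
Aug 18, 1867 → Sep 18, 1867: 31 days (August has 31).
Sep 18, 1867 → Oct 18, 1867: 30 days (September has 30).
Oct 18, 1867 → Nov 18, 1867: 31 days (October has 31).
Nov 18, 1867 → Dec 18, 1867: 30 days (November has 30).
Dec 18, 1867 → Jan 18, 1868: 31 days (December has 31).
Jan 18, 1868 → Feb 18, 1868: 31 days (January has 31).
Feb 18, 1868 → Mar 18, 1868: 29 days (February has 29).
Mar 18, 1868 → Apr 18, 1868: 31 days (March has 31).
Apr 18, 1868 → May 18, 1868: 30 days (April has 30).
May 18, 1868 → Jun 18, 1868: 31 days (May has 31).
Jun 18, 1868 → Jul 12, 1868: 24 days.
Total: 755 days.

755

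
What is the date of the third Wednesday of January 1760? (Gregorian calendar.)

January 1, 1760 is a Tuesday.
The first Wednesday is therefore January 2 (1 days later).
The third Wednesday is 2 + 2×7 = January 16.

January 16, 1760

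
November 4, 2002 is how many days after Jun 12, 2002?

Jun 12, 2002 → Jul 12, 2002: 30 days (June has 30).
Jul 12, 2002 → Aug 12, 2002: 31 days (July has 31).
Aug 12, 2002 → Sep 12, 2002: 31 days (August has 31).
Sep 12, 2002 → Oct 12, 2002: 30 days (September has 30).
Oct 12, 2002 → Nov 4, 2002: 23 days.
Total: 145 days.

145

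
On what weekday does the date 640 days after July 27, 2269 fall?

Friday

Jul 27, 2269 is a Tuesday.
640 mod 7 = 3, so 640 days after a Tuesday is Tuesday + 3 = Friday.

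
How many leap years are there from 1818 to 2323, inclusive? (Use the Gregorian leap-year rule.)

Multiples of 4 in [1818,2323]: 126.
Of those, multiples of 100: 5 (not leap unless ÷400).
Multiples of 400: 1.
Leap years = 126 − 5 + 1 = 122.

122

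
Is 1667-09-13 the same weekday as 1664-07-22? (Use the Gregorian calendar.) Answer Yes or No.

From Jul 22, 1664 to Sep 13, 1667 is 1148 days.
1148 mod 7 = 0, so they are the same weekday.
(Jul 22, 1664 is a Tuesday; Sep 13, 1667 is a Tuesday.)

Yes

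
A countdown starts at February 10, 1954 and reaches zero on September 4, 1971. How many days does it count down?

Feb 10, 1954 → Feb 10, 1955: 365 days.
Feb 10, 1955 → Feb 10, 1956: 365 days.
Feb 10, 1956 → Feb 10, 1957: 366 days (Feb 29, 1956 is in that span).
Feb 10, 1957 → Feb 10, 1958: 365 days.
Feb 10, 1958 → Feb 10, 1959: 365 days.
Feb 10, 1959 → Feb 10, 1960: 365 days.
Feb 10, 1960 → Feb 10, 1961: 366 days (Feb 29, 1960 is in that span).
Feb 10, 1961 → Feb 10, 1962: 365 days.
Feb 10, 1962 → Feb 10, 1963: 365 days.
Feb 10, 1963 → Feb 10, 1964: 365 days.
Feb 10, 1964 → Feb 10, 1965: 366 days (Feb 29, 1964 is in that span).
Feb 10, 1965 → Feb 10, 1966: 365 days.
Feb 10, 1966 → Feb 10, 1967: 365 days.
Feb 10, 1967 → Feb 10, 1968: 365 days.
Feb 10, 1968 → Feb 10, 1969: 366 days (Feb 29, 1968 is in that span).
Feb 10, 1969 → Feb 10, 1970: 365 days.
Feb 10, 1970 → Feb 10, 1971: 365 days.
Feb 10, 1971 → Mar 10, 1971: 28 days (February has 28).
Mar 10, 1971 → Apr 10, 1971: 31 days (March has 31).
Apr 10, 1971 → May 10, 1971: 30 days (April has 30).
May 10, 1971 → Jun 10, 1971: 31 days (May has 31).
Jun 10, 1971 → Jul 10, 1971: 30 days (June has 30).
Jul 10, 1971 → Aug 10, 1971: 31 days (July has 31).
Aug 10, 1971 → Sep 4, 1971: 25 days.
Total: 6415 days.

6415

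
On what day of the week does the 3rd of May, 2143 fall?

Friday

Doomsday rule: the anchor day for the 2100s is Sunday. For year 43: 43÷12 = 3 r 7, and 7÷4 = 1, so 3+7+1 = 11.
Sunday + 11 ≡ Thursday — that's 2143's doomsday.
In May the doomsday date is May 9.
May 3 is 6 days before May 9; 6 mod 7 = 6, so Thursday − 6 = Friday.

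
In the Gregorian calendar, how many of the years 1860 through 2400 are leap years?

Multiples of 4 in [1860,2400]: 136.
Of those, multiples of 100: 6 (not leap unless ÷400).
Multiples of 400: 2.
Leap years = 136 − 6 + 2 = 132.

132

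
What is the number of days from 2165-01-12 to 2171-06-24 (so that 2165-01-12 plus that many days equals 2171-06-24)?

Jan 12, 2165 → Jan 12, 2166: 365 days.
Jan 12, 2166 → Jan 12, 2167: 365 days.
Jan 12, 2167 → Jan 12, 2168: 365 days.
Jan 12, 2168 → Jan 12, 2169: 366 days (Feb 29, 2168 is in that span).
Jan 12, 2169 → Jan 12, 2170: 365 days.
Jan 12, 2170 → Jan 12, 2171: 365 days.
Jan 12, 2171 → Feb 12, 2171: 31 days (January has 31).
Feb 12, 2171 → Mar 12, 2171: 28 days (February has 28).
Mar 12, 2171 → Apr 12, 2171: 31 days (March has 31).
Apr 12, 2171 → May 12, 2171: 30 days (April has 30).
May 12, 2171 → Jun 12, 2171: 31 days (May has 31).
Jun 12, 2171 → Jun 24, 2171: 12 days.
Total: 2354 days.

2354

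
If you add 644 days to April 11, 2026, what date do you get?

+365 (one year) → Apr 11, 2027 (279 left).
Apr has 30 days: +20 → May 1, 2027 (259 left).
May has 31 days: +31 → Jun 1, 2027 (228 left).
Jun has 30 days: +30 → Jul 1, 2027 (198 left).
Jul has 31 days: +31 → Aug 1, 2027 (167 left).
Aug has 31 days: +31 → Sep 1, 2027 (136 left).
Sep has 30 days: +30 → Oct 1, 2027 (106 left).
Oct has 31 days: +31 → Nov 1, 2027 (75 left).
Nov has 30 days: +30 → Dec 1, 2027 (45 left).
Dec has 31 days: +31 → Jan 1, 2028 (14 left).
+14 → Jan 15, 2028.

January 15, 2028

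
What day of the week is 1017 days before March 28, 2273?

Mar 28, 2273 is a Friday.
1017 mod 7 = 2, so 1017 days before a Friday is Friday − 2 = Wednesday.

Wednesday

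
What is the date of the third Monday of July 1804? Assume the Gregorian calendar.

July 16, 1804

July 1, 1804 is a Sunday.
The first Monday is therefore July 2 (1 days later).
The third Monday is 2 + 2×7 = July 16.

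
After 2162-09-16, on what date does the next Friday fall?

Sep 16, 2162 is a Thursday.
From Thursday to the next Friday is 1 day.
Sep 16, 2162 + 1 = Sep 17, 2162.

September 17, 2162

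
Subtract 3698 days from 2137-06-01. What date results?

−365 (one year) → Jun 1, 2136 (3333 left).
−366 (one year; includes Feb 29, 2136) → Jun 1, 2135 (2967 left).
−365 (one year) → Jun 1, 2134 (2602 left).
−365 (one year) → Jun 1, 2133 (2237 left).
−365 (one year) → Jun 1, 2132 (1872 left).
−366 (one year; includes Feb 29, 2132) → Jun 1, 2131 (1506 left).
−365 (one year) → Jun 1, 2130 (1141 left).
−365 (one year) → Jun 1, 2129 (776 left).
−365 (one year) → Jun 1, 2128 (411 left).
−366 (one year; includes Feb 29, 2128) → Jun 1, 2127 (45 left).
−1 → May 31, 2127 (end of May, 31 days; 44 left).
−31 → Apr 30, 2127 (end of Apr, 30 days; 13 left).
−13 → Apr 17, 2127.

April 17, 2127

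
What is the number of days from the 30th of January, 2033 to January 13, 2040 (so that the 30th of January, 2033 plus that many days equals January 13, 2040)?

Jan 30, 2033 → Jan 30, 2034: 365 days.
Jan 30, 2034 → Jan 30, 2035: 365 days.
Jan 30, 2035 → Jan 30, 2036: 365 days.
Jan 30, 2036 → Jan 30, 2037: 366 days (Feb 29, 2036 is in that span).
Jan 30, 2037 → Jan 30, 2038: 365 days.
Jan 30, 2038 → Jan 30, 2039: 365 days.
Jan 30, 2039 → Feb 28, 2039: 29 days (January has 31).
Feb 28, 2039 → Mar 28, 2039: 28 days (February has 28).
Mar 28, 2039 → Apr 28, 2039: 31 days (March has 31).
Apr 28, 2039 → May 28, 2039: 30 days (April has 30).
May 28, 2039 → Jun 28, 2039: 31 days (May has 31).
Jun 28, 2039 → Jul 28, 2039: 30 days (June has 30).
Jul 28, 2039 → Aug 28, 2039: 31 days (July has 31).
Aug 28, 2039 → Sep 28, 2039: 31 days (August has 31).
Sep 28, 2039 → Oct 28, 2039: 30 days (September has 30).
Oct 28, 2039 → Nov 28, 2039: 31 days (October has 31).
Nov 28, 2039 → Dec 28, 2039: 30 days (November has 30).
Dec 28, 2039 → Jan 13, 2040: 16 days.
Total: 2539 days.

2539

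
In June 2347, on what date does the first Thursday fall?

June 1, 2347 is a Sunday.
The first Thursday is therefore June 5 (4 days later).

June 5, 2347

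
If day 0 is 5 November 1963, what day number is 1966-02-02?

Nov 5, 1963 → Nov 5, 1964: 366 days (Feb 29, 1964 is in that span).
Nov 5, 1964 → Nov 5, 1965: 365 days.
Nov 5, 1965 → Dec 5, 1965: 30 days (November has 30).
Dec 5, 1965 → Jan 5, 1966: 31 days (December has 31).
Jan 5, 1966 → Feb 2, 1966: 28 days.
Total: 820 days.

820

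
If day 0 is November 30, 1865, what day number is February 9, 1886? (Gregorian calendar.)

7376

Nov 30, 1865 → Nov 30, 1866: 365 days.
Nov 30, 1866 → Nov 30, 1867: 365 days.
Nov 30, 1867 → Nov 30, 1868: 366 days (Feb 29, 1868 is in that span).
Nov 30, 1868 → Nov 30, 1869: 365 days.
Nov 30, 1869 → Nov 30, 1870: 365 days.
Nov 30, 1870 → Nov 30, 1871: 365 days.
Nov 30, 1871 → Nov 30, 1872: 366 days (Feb 29, 1872 is in that span).
Nov 30, 1872 → Nov 30, 1873: 365 days.
Nov 30, 1873 → Nov 30, 1874: 365 days.
Nov 30, 1874 → Nov 30, 1875: 365 days.
Nov 30, 1875 → Nov 30, 1876: 366 days (Feb 29, 1876 is in that span).
Nov 30, 1876 → Nov 30, 1877: 365 days.
Nov 30, 1877 → Nov 30, 1878: 365 days.
Nov 30, 1878 → Nov 30, 1879: 365 days.
Nov 30, 1879 → Nov 30, 1880: 366 days (Feb 29, 1880 is in that span).
Nov 30, 1880 → Nov 30, 1881: 365 days.
Nov 30, 1881 → Nov 30, 1882: 365 days.
Nov 30, 1882 → Nov 30, 1883: 365 days.
Nov 30, 1883 → Nov 30, 1884: 366 days (Feb 29, 1884 is in that span).
Nov 30, 1884 → Nov 30, 1885: 365 days.
Nov 30, 1885 → Dec 30, 1885: 30 days (November has 30).
Dec 30, 1885 → Jan 30, 1886: 31 days (December has 31).
Jan 30, 1886 → Feb 9, 1886: 10 days.
Total: 7376 days.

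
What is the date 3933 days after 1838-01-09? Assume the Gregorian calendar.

+365 (one year) → Jan 9, 1839 (3568 left).
+365 (one year) → Jan 9, 1840 (3203 left).
+366 (one year; includes Feb 29, 1840) → Jan 9, 1841 (2837 left).
+365 (one year) → Jan 9, 1842 (2472 left).
+365 (one year) → Jan 9, 1843 (2107 left).
+365 (one year) → Jan 9, 1844 (1742 left).
+366 (one year; includes Feb 29, 1844) → Jan 9, 1845 (1376 left).
+365 (one year) → Jan 9, 1846 (1011 left).
+365 (one year) → Jan 9, 1847 (646 left).
+365 (one year) → Jan 9, 1848 (281 left).
Jan has 31 days: +23 → Feb 1, 1848 (258 left).
Feb has 29 days: +29 → Mar 1, 1848 (229 left).
Mar has 31 days: +31 → Apr 1, 1848 (198 left).
Apr has 30 days: +30 → May 1, 1848 (168 left).
May has 31 days: +31 → Jun 1, 1848 (137 left).
Jun has 30 days: +30 → Jul 1, 1848 (107 left).
Jul has 31 days: +31 → Aug 1, 1848 (76 left).
Aug has 31 days: +31 → Sep 1, 1848 (45 left).
Sep has 30 days: +30 → Oct 1, 1848 (15 left).
+15 → Oct 16, 1848.

October 16, 1848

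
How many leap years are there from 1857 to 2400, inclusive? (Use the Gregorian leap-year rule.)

132

Multiples of 4 in [1857,2400]: 136.
Of those, multiples of 100: 6 (not leap unless ÷400).
Multiples of 400: 2.
Leap years = 136 − 6 + 2 = 132.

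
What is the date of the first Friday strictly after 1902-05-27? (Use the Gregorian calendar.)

May 27, 1902 is a Tuesday.
From Tuesday to the next Friday is 3 days.
May 27, 1902 + 3 = May 30, 1902.

May 30, 1902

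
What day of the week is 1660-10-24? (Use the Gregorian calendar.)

Doomsday rule: the anchor day for the 1600s is Tuesday. For year 60: 60÷12 = 5 r 0, and 0÷4 = 0, so 5+0+0 = 5.
Tuesday + 5 ≡ Sunday — that's 1660's doomsday.
In October the doomsday date is Oct 10.
Oct 24 is 14 days after Oct 10; 14 mod 7 = 0, so Sunday + 0 = Sunday.

Sunday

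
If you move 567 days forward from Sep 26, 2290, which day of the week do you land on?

Friday

Sep 26, 2290 is a Friday.
567 mod 7 = 0, so 567 days after a Friday is Friday + 0 = Friday.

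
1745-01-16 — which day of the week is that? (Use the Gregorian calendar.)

Saturday

Doomsday rule: the anchor day for the 1700s is Sunday. For year 45: 45÷12 = 3 r 9, and 9÷4 = 2, so 3+9+2 = 14.
Sunday + 14 ≡ Sunday — that's 1745's doomsday.
In January the doomsday date is Jan 3 (1745 is not a leap year).
Jan 16 is 13 days after Jan 3; 13 mod 7 = 6, so Sunday + 6 = Saturday.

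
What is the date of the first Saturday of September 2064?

September 6, 2064

September 1, 2064 is a Monday.
The first Saturday is therefore September 6 (5 days later).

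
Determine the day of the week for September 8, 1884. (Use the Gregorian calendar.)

Monday

Doomsday rule: the anchor day for the 1800s is Friday. For year 84: 84÷12 = 7 r 0, and 0÷4 = 0, so 7+0+0 = 7.
Friday + 7 ≡ Friday — that's 1884's doomsday.
In September the doomsday date is Sep 5.
Sep 8 is 3 days after Sep 5; 3 mod 7 = 3, so Friday + 3 = Monday.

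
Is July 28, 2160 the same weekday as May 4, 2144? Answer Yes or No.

From May 4, 2144 to Jul 28, 2160 is 5929 days.
5929 mod 7 = 0, so they are the same weekday.
(May 4, 2144 is a Monday; Jul 28, 2160 is a Monday.)

Yes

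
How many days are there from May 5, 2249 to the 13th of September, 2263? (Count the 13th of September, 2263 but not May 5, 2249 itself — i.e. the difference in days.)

5244

May 5, 2249 → May 5, 2250: 365 days.
May 5, 2250 → May 5, 2251: 365 days.
May 5, 2251 → May 5, 2252: 366 days (Feb 29, 2252 is in that span).
May 5, 2252 → May 5, 2253: 365 days.
May 5, 2253 → May 5, 2254: 365 days.
May 5, 2254 → May 5, 2255: 365 days.
May 5, 2255 → May 5, 2256: 366 days (Feb 29, 2256 is in that span).
May 5, 2256 → May 5, 2257: 365 days.
May 5, 2257 → May 5, 2258: 365 days.
May 5, 2258 → May 5, 2259: 365 days.
May 5, 2259 → May 5, 2260: 366 days (Feb 29, 2260 is in that span).
May 5, 2260 → May 5, 2261: 365 days.
May 5, 2261 → May 5, 2262: 365 days.
May 5, 2262 → May 5, 2263: 365 days.
May 5, 2263 → Jun 5, 2263: 31 days (May has 31).
Jun 5, 2263 → Jul 5, 2263: 30 days (June has 30).
Jul 5, 2263 → Aug 5, 2263: 31 days (July has 31).
Aug 5, 2263 → Sep 5, 2263: 31 days (August has 31).
Sep 5, 2263 → Sep 13, 2263: 8 days.
Total: 5244 days.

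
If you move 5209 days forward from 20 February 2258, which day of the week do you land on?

Feb 20, 2258 is a Saturday.
5209 mod 7 = 1, so 5209 days after a Saturday is Saturday + 1 = Sunday.

Sunday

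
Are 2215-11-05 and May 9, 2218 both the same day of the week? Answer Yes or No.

From Nov 5, 2215 to May 9, 2218 is 916 days.
916 mod 7 = 6, so they are different weekdays.
(Nov 5, 2215 is a Sunday; May 9, 2218 is a Saturday.)

No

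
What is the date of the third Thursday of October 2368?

October 17, 2368

October 1, 2368 is a Tuesday.
The first Thursday is therefore October 3 (2 days later).
The third Thursday is 3 + 2×7 = October 17.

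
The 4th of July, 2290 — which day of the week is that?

Doomsday rule: the anchor day for the 2200s is Friday. For year 90: 90÷12 = 7 r 6, and 6÷4 = 1, so 7+6+1 = 14.
Friday + 14 ≡ Friday — that's 2290's doomsday.
In July the doomsday date is Jul 11.
Jul 4 is 7 days before Jul 11; 7 mod 7 = 0, so Friday − 0 = Friday.

Friday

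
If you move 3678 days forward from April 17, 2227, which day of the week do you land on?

First find the weekday of Apr 17, 2227. Doomsday rule: the anchor day for the 2200s is Friday. For year 27: 27÷12 = 2 r 3, and 3÷4 = 0, so 2+3+0 = 5.
Friday + 5 ≡ Wednesday — that's 2227's doomsday.
In April the doomsday date is Apr 4.
Apr 17 is 13 days after Apr 4; 13 mod 7 = 6, so Wednesday + 6 = Tuesday.
3678 mod 7 = 3, so 3678 days after a Tuesday is Tuesday + 3 = Friday.

Friday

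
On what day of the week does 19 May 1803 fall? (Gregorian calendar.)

Thursday

January 1, 1803 is a Saturday.
Jan 1, 1803 → Feb 1, 1803: 31 days (January has 31).
Feb 1, 1803 → Mar 1, 1803: 28 days (February has 28).
Mar 1, 1803 → Apr 1, 1803: 31 days (March has 31).
Apr 1, 1803 → May 1, 1803: 30 days (April has 30).
May 1, 1803 → May 19, 1803: 18 days.
Total: 138 days.
138 mod 7 = 5, so Saturday + 5 = Thursday.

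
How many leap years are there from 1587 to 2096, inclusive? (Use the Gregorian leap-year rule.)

Multiples of 4 in [1587,2096]: 128.
Of those, multiples of 100: 5 (not leap unless ÷400).
Multiples of 400: 2.
Leap years = 128 − 5 + 2 = 125.

125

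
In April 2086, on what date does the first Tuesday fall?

April 1, 2086 is a Monday.
The first Tuesday is therefore April 2 (1 days later).

April 2, 2086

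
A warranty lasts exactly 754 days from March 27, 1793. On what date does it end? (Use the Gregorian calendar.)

April 20, 1795

+365 (one year) → Mar 27, 1794 (389 left).
Mar has 31 days: +5 → Apr 1, 1794 (384 left).
Apr has 30 days: +30 → May 1, 1794 (354 left).
May has 31 days: +31 → Jun 1, 1794 (323 left).
Jun has 30 days: +30 → Jul 1, 1794 (293 left).
Jul has 31 days: +31 → Aug 1, 1794 (262 left).
Aug has 31 days: +31 → Sep 1, 1794 (231 left).
Sep has 30 days: +30 → Oct 1, 1794 (201 left).
Oct has 31 days: +31 → Nov 1, 1794 (170 left).
Nov has 30 days: +30 → Dec 1, 1794 (140 left).
Dec has 31 days: +31 → Jan 1, 1795 (109 left).
Jan has 31 days: +31 → Feb 1, 1795 (78 left).
Feb has 28 days: +28 → Mar 1, 1795 (50 left).
Mar has 31 days: +31 → Apr 1, 1795 (19 left).
+19 → Apr 20, 1795.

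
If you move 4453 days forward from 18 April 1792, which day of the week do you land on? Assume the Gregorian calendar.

First find the weekday of Apr 18, 1792. Doomsday rule: the anchor day for the 1700s is Sunday. For year 92: 92÷12 = 7 r 8, and 8÷4 = 2, so 7+8+2 = 17.
Sunday + 17 ≡ Wednesday — that's 1792's doomsday.
In April the doomsday date is Apr 4.
Apr 18 is 14 days after Apr 4; 14 mod 7 = 0, so Wednesday + 0 = Wednesday.
4453 mod 7 = 1, so 4453 days after a Wednesday is Wednesday + 1 = Thursday.

Thursday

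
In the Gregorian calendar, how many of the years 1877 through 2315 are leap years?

105

Multiples of 4 in [1877,2315]: 109.
Of those, multiples of 100: 5 (not leap unless ÷400).
Multiples of 400: 1.
Leap years = 109 − 5 + 1 = 105.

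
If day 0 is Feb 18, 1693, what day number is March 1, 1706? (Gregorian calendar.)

4758

Feb 18, 1693 → Feb 18, 1694: 365 days.
Feb 18, 1694 → Feb 18, 1695: 365 days.
Feb 18, 1695 → Feb 18, 1696: 365 days.
Feb 18, 1696 → Feb 18, 1697: 366 days (Feb 29, 1696 is in that span).
Feb 18, 1697 → Feb 18, 1698: 365 days.
Feb 18, 1698 → Feb 18, 1699: 365 days.
Feb 18, 1699 → Feb 18, 1700: 365 days.
Feb 18, 1700 → Feb 18, 1701: 365 days.
Feb 18, 1701 → Feb 18, 1702: 365 days.
Feb 18, 1702 → Feb 18, 1703: 365 days.
Feb 18, 1703 → Feb 18, 1704: 365 days.
Feb 18, 1704 → Feb 18, 1705: 366 days (Feb 29, 1704 is in that span).
Feb 18, 1705 → Mar 18, 1705: 28 days (February has 28).
Mar 18, 1705 → Apr 18, 1705: 31 days (March has 31).
Apr 18, 1705 → May 18, 1705: 30 days (April has 30).
May 18, 1705 → Jun 18, 1705: 31 days (May has 31).
Jun 18, 1705 → Jul 18, 1705: 30 days (June has 30).
Jul 18, 1705 → Aug 18, 1705: 31 days (July has 31).
Aug 18, 1705 → Sep 18, 1705: 31 days (August has 31).
Sep 18, 1705 → Oct 18, 1705: 30 days (September has 30).
Oct 18, 1705 → Nov 18, 1705: 31 days (October has 31).
Nov 18, 1705 → Dec 18, 1705: 30 days (November has 30).
Dec 18, 1705 → Jan 18, 1706: 31 days (December has 31).
Jan 18, 1706 → Feb 18, 1706: 31 days (January has 31).
Feb 18, 1706 → Mar 1, 1706: 11 days.
Total: 4758 days.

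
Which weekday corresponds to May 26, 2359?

Tuesday

Doomsday rule: the anchor day for the 2300s is Wednesday. For year 59: 59÷12 = 4 r 11, and 11÷4 = 2, so 4+11+2 = 17.
Wednesday + 17 ≡ Saturday — that's 2359's doomsday.
In May the doomsday date is May 9.
May 26 is 17 days after May 9; 17 mod 7 = 3, so Saturday + 3 = Tuesday.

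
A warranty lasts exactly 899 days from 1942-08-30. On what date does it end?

+365 (one year) → Aug 30, 1943 (534 left).
+366 (one year; includes Feb 29, 1944) → Aug 30, 1944 (168 left).
Aug has 31 days: +2 → Sep 1, 1944 (166 left).
Sep has 30 days: +30 → Oct 1, 1944 (136 left).
Oct has 31 days: +31 → Nov 1, 1944 (105 left).
Nov has 30 days: +30 → Dec 1, 1944 (75 left).
Dec has 31 days: +31 → Jan 1, 1945 (44 left).
Jan has 31 days: +31 → Feb 1, 1945 (13 left).
+13 → Feb 14, 1945.

February 14, 1945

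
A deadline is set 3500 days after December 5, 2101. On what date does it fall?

+365 (one year) → Dec 5, 2102 (3135 left).
+365 (one year) → Dec 5, 2103 (2770 left).
+366 (one year; includes Feb 29, 2104) → Dec 5, 2104 (2404 left).
+365 (one year) → Dec 5, 2105 (2039 left).
+365 (one year) → Dec 5, 2106 (1674 left).
+365 (one year) → Dec 5, 2107 (1309 left).
+366 (one year; includes Feb 29, 2108) → Dec 5, 2108 (943 left).
+365 (one year) → Dec 5, 2109 (578 left).
+365 (one year) → Dec 5, 2110 (213 left).
Dec has 31 days: +27 → Jan 1, 2111 (186 left).
Jan has 31 days: +31 → Feb 1, 2111 (155 left).
Feb has 28 days: +28 → Mar 1, 2111 (127 left).
Mar has 31 days: +31 → Apr 1, 2111 (96 left).
Apr has 30 days: +30 → May 1, 2111 (66 left).
May has 31 days: +31 → Jun 1, 2111 (35 left).
Jun has 30 days: +30 → Jul 1, 2111 (5 left).
+5 → Jul 6, 2111.

July 6, 2111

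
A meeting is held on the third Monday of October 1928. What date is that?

October 1, 1928 is a Monday.
The first Monday is therefore October 1 (same day).
The third Monday is 1 + 2×7 = October 15.

October 15, 1928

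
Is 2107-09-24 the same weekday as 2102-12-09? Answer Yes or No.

From Dec 9, 2102 to Sep 24, 2107 is 1750 days.
1750 mod 7 = 0, so they are the same weekday.
(Dec 9, 2102 is a Saturday; Sep 24, 2107 is a Saturday.)

Yes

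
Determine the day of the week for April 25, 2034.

Doomsday rule: the anchor day for the 2000s is Tuesday. For year 34: 34÷12 = 2 r 10, and 10÷4 = 2, so 2+10+2 = 14.
Tuesday + 14 ≡ Tuesday — that's 2034's doomsday.
In April the doomsday date is Apr 4.
Apr 25 is 21 days after Apr 4; 21 mod 7 = 0, so Tuesday + 0 = Tuesday.

Tuesday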